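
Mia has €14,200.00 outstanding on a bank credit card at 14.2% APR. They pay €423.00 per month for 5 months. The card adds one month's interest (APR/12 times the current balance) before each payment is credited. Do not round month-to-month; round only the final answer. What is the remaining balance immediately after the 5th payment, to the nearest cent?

€12,894.64

Monthly rate r = 14.2%/12 = 1.18333% = 0.0118333.
Each month: B ← B·(1+r) − €423.00.
Month 1: interest €168.03; balance after payment €13,945.03.
Month 2: interest €165.02; balance after payment €13,687.05.
Month 3: interest €161.96; balance after payment €13,426.01.
Month 4: interest €158.87; balance after payment €13,161.89.
Month 5: interest €155.75; balance after payment €12,894.64.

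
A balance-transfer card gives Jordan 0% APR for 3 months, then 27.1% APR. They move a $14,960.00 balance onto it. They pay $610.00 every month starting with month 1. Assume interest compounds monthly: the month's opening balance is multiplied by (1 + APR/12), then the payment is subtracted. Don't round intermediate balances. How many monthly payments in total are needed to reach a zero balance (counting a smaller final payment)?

Promo months 1–3 at r₀ = 0%/12 = 0; months 4+ at r₁ = 27.1%/12 = 0.0225833.
After month 3 (no interest yet): B = $14,960.00 − 3·$610.00 = $13,130.00.
Then at r₁ with $610.00/mo: n₂ = −ln(1 − r₁·B/P)/ln(1+r₁) ≈ 29.81 → 30 more payments.

33 payments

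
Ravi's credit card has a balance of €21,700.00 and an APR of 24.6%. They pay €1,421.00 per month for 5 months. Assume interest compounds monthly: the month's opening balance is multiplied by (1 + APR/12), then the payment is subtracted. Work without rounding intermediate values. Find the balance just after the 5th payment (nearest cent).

€16,614.99

Monthly rate r = 24.6%/12 = 2.05% = 0.0205.
Each month: B ← B·(1+r) − €1,421.00.
Month 1: interest €444.85; balance after payment €20,723.85.
Month 2: interest €424.84; balance after payment €19,727.69.
Month 3: interest €404.42; balance after payment €18,711.11.
Month 4: interest €383.58; balance after payment €17,673.68.
Month 5: interest €362.31; balance after payment €16,614.99.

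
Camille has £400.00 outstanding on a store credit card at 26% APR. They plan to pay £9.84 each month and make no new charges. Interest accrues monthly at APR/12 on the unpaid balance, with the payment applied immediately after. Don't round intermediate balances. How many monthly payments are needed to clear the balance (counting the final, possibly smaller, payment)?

100 payments

Monthly rate r = 26%/12 = 2.16667% = 0.0216667.
Recurrence: B ← B·(1+r) − £9.84.
Month 1: interest £8.67; balance after payment £398.83.
Month 2: interest £8.64; balance after payment £397.63.
Closed form: n = −ln(1 − rB₀/P)/ln(1+r) = −ln(0.11924)/ln(1.02167) ≈ 99.211, so the balance reaches zero during payment 100.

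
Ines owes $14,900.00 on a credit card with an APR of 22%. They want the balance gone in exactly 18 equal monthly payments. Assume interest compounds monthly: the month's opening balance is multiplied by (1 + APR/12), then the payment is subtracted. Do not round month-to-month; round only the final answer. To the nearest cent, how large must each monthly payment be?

Monthly rate r = 22%/12 = 1.83333% = 0.0183333.
Level-payment amortization: P = B₀·r / (1 − (1+r)^(−n)) = 14900.00·0.0183333 / (1 − 1.01833^(−18)).
Denominator 1 − (1+r)^(−18) = 0.278924529.
P = 273.167 / 0.278924529 ≈ 979.36.

$979.36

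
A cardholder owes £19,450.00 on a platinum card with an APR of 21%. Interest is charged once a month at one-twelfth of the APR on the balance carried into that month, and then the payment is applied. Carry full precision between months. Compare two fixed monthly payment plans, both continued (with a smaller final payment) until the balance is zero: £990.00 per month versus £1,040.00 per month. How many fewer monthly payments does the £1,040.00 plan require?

Monthly rate r = 21%/12 = 1.75% = 0.0175.
At £990.00/mo: n = ⌈−ln(1 − rB₀/P)/ln(1+r)⌉ = 25 payments (last £283.79); total interest = total paid − £19,450.00 = £4,593.79.
At £1,040.00/mo: 23 payments (last £886.05); total interest £4,316.05.
Payments saved = 25 − 23 = 2.

2 fewer payments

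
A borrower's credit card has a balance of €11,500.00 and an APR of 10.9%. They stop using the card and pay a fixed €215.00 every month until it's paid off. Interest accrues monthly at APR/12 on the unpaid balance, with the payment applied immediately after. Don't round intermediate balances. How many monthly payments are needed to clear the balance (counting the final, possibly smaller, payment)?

74 months

Monthly rate r = 10.9%/12 = 0.908333% = 0.00908333.
Recurrence: B ← B·(1+r) − €215.00.
Month 1: interest €104.46; balance after payment €11,389.46.
Month 2: interest €103.45; balance after payment €11,277.91.
Closed form: n = −ln(1 − rB₀/P)/ln(1+r) = −ln(0.51415)/ln(1.00908) ≈ 73.570, so the balance reaches zero during payment 74.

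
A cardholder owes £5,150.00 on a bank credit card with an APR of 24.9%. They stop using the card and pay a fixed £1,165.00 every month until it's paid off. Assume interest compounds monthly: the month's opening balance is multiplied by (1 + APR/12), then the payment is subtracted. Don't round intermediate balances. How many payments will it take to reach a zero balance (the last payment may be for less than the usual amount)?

Monthly rate r = 24.9%/12 = 2.075% = 0.02075.
Recurrence: B ← B·(1+r) − £1,165.00.
Month 1: interest £106.86; balance after payment £4,091.86.
Month 2: interest £84.91; balance after payment £3,011.77.
Month 3: interest £62.49; balance after payment £1,909.26.
Month 4: interest £39.62; balance after payment £783.88.
Month 5: interest £16.27; balance after payment £0.00.

5 months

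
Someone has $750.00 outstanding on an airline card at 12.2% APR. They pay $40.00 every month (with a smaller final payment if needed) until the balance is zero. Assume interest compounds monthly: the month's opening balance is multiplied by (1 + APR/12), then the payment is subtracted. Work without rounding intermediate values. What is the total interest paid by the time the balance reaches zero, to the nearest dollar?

Monthly rate r = 12.2%/12 = 1.01667% = 0.0101667.
Payoff takes n = ⌈−ln(1 − rB₀/P)/ln(1+r)⌉ = ⌈20.908⌉ = 21 payments; the last is $36.34.
Total paid = 20·$40.00 + $36.34 = $836.34.
Total interest = total paid − principal = $836.34 − $750.00 = $86.34.

$86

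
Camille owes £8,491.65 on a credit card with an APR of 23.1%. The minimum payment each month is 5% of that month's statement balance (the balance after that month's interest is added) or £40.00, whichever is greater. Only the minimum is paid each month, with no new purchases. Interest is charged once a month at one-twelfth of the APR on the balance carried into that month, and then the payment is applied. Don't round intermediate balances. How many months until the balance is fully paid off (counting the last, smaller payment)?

99 months

Monthly rate r = 23.1%/12 = 1.925% = 0.01925.
While 5% of the post-interest balance exceeds £40.00, each month B ← (B·(1+r))·(1 − 0.05), i.e. B shrinks by the factor (1+r)·0.95 = 0.96829.
This holds for months 1–74. Entering month 75 the balance is £782.19; 5% of the post-interest balance is now below £40.00, so the flat £40.00 minimum applies from here.
From month 75 a fixed £40.00 at rate r clears £782.19 in 25 more payments. Total: 74 + 25 = 99 months.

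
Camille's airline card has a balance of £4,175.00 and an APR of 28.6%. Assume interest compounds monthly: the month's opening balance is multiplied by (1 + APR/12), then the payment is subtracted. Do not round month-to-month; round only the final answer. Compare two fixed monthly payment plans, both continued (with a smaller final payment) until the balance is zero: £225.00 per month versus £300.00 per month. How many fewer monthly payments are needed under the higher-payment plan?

7 fewer payments

Monthly rate r = 28.6%/12 = 2.38333% = 0.0238333.
At £225.00/mo: n = ⌈−ln(1 − rB₀/P)/ln(1+r)⌉ = 25 payments (last £177.53); total interest = total paid − £4,175.00 = £1,402.53.
At £300.00/mo: 18 payments (last £33.15); total interest £958.15.
Payments saved = 25 − 18 = 7.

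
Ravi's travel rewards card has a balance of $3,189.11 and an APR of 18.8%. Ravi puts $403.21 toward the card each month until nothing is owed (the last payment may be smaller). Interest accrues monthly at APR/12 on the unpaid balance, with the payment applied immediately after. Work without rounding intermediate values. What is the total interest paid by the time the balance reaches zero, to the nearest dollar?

$243

Monthly rate r = 18.8%/12 = 1.56667% = 0.0156667.
Payoff takes n = ⌈−ln(1 − rB₀/P)/ln(1+r)⌉ = ⌈8.510⌉ = 9 payments; the last is $206.41.
Total paid = 8·$403.21 + $206.41 = $3,432.09.
Total interest = total paid − principal = $3,432.09 − $3,189.11 = $242.98.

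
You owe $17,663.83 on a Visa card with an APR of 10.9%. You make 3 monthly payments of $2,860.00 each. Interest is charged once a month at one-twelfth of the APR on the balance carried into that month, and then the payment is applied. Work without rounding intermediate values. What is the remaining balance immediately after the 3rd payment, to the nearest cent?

$9,491.38

Monthly rate r = 10.9%/12 = 0.908333% = 0.00908333.
Each month: B ← B·(1+r) − $2,860.00.
Month 1: interest $160.45; balance after payment $14,964.28.
Month 2: interest $135.93; balance after payment $12,240.20.
Month 3: interest $111.18; balance after payment $9,491.38.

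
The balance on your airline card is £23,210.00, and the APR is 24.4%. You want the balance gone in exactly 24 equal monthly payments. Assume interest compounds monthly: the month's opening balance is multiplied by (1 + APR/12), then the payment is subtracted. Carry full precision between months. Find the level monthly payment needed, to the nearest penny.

Monthly rate r = 24.4%/12 = 2.03333% = 0.0203333.
Level-payment amortization: P = B₀·r / (1 − (1+r)^(−n)) = 23210.00·0.0203333 / (1 − 1.02033^(−24)).
Denominator 1 − (1+r)^(−24) = 0.383134896.
P = 471.937 / 0.383134896 ≈ 1231.78.

£1,231.78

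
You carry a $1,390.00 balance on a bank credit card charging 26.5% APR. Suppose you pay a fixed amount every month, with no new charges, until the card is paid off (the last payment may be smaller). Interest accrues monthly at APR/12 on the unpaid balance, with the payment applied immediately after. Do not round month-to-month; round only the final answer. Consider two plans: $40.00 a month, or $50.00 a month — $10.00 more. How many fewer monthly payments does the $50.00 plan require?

23 fewer payments

Monthly rate r = 26.5%/12 = 2.20833% = 0.0220833.
At $40.00/mo: n = ⌈−ln(1 − rB₀/P)/ln(1+r)⌉ = 67 payments (last $30.80); total interest = total paid − $1,390.00 = $1,280.80.
At $50.00/mo: 44 payments (last $28.64); total interest $788.64.
Payments saved = 67 − 44 = 23.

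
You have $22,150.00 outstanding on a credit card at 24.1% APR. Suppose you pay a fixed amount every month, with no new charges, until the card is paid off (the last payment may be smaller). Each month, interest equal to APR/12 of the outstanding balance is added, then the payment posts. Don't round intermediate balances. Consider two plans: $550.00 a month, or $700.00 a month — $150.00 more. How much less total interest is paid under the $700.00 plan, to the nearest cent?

Monthly rate r = 24.1%/12 = 2.00833% = 0.0200833.
At $550.00/mo: n = ⌈−ln(1 − rB₀/P)/ln(1+r)⌉ = 84 payments (last $114.08); total interest = total paid − $22,150.00 = $23,614.08.
At $700.00/mo: 51 payments (last $529.21); total interest $13,379.21.
Interest saved = $23,614.08 − $13,379.21 = $10,234.87.

$10,234.87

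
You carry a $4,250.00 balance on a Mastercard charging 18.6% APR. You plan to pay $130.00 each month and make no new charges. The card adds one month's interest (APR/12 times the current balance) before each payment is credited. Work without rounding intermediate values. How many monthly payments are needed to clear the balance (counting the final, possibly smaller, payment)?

Monthly rate r = 18.6%/12 = 1.55% = 0.0155.
Recurrence: B ← B·(1+r) − $130.00.
Month 1: interest $65.88; balance after payment $4,185.88.
Month 2: interest $64.88; balance after payment $4,120.76.
Closed form: n = −ln(1 − rB₀/P)/ln(1+r) = −ln(0.49327)/ln(1.0155) ≈ 45.946, so the balance reaches zero during payment 46.

46 payments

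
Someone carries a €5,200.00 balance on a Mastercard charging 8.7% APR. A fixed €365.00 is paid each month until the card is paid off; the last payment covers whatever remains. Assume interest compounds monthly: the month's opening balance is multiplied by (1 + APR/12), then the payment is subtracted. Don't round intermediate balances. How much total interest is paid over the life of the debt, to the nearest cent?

Monthly rate r = 8.7%/12 = 0.725% = 0.00725.
Payoff takes n = ⌈−ln(1 − rB₀/P)/ln(1+r)⌉ = ⌈15.092⌉ = 16 payments; the last is €33.58.
Total paid = 15·€365.00 + €33.58 = €5,508.58.
Total interest = total paid − principal = €5,508.58 − €5,200.00 = €308.58.

€308.58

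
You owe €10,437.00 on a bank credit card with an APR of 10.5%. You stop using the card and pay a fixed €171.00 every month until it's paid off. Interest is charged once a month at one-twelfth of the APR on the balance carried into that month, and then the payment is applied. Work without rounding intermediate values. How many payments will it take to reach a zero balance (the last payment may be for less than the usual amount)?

88 months

Monthly rate r = 10.5%/12 = 0.875% = 0.00875.
Recurrence: B ← B·(1+r) − €171.00.
Month 1: interest €91.32; balance after payment €10,357.32.
Month 2: interest €90.63; balance after payment €10,276.95.
Closed form: n = −ln(1 − rB₀/P)/ln(1+r) = −ln(0.46594)/ln(1.00875) ≈ 87.660, so the balance reaches zero during payment 88.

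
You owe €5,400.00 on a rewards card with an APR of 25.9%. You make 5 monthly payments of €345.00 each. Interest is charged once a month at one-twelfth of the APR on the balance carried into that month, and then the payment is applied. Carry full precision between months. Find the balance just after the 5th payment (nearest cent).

€4,207.37

Monthly rate r = 25.9%/12 = 2.15833% = 0.0215833.
Each month: B ← B·(1+r) − €345.00.
Month 1: interest €116.55; balance after payment €5,171.55.
Month 2: interest €111.62; balance after payment €4,938.17.
Month 3: interest €106.58; balance after payment €4,699.75.
Month 4: interest €101.44; balance after payment €4,456.19.
Month 5: interest €96.18; balance after payment €4,207.37.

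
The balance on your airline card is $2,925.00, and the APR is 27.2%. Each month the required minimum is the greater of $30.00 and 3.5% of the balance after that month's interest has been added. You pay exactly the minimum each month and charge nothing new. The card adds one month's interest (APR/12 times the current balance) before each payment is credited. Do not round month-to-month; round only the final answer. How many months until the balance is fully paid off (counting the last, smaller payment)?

Monthly rate r = 27.2%/12 = 2.26667% = 0.0226667.
While 3.5% of the post-interest balance exceeds $30.00, each month B ← (B·(1+r))·(1 − 0.035), i.e. B shrinks by the factor (1+r)·0.965 = 0.98687.
This holds for months 1–95. Entering month 96 the balance is $833.60; 3.5% of the post-interest balance is now below $30.00, so the flat $30.00 minimum applies from here.
From month 96 a fixed $30.00 at rate r clears $833.60 in 45 more payments. Total: 95 + 45 = 140 months.

140 months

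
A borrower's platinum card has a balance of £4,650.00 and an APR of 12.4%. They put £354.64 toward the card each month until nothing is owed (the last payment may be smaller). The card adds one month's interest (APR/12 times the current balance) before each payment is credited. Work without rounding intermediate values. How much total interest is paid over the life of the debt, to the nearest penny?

Monthly rate r = 12.4%/12 = 1.03333% = 0.0103333.
Payoff takes n = ⌈−ln(1 − rB₀/P)/ln(1+r)⌉ = ⌈14.162⌉ = 15 payments; the last is £57.77.
Total paid = 14·£354.64 + £57.77 = £5,022.73.
Total interest = total paid − principal = £5,022.73 − £4,650.00 = £372.73.

£372.73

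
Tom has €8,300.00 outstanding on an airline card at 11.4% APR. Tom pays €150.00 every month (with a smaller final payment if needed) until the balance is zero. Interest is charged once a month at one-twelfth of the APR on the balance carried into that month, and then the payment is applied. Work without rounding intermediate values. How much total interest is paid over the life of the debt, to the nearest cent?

€3,532.42

Monthly rate r = 11.4%/12 = 0.95% = 0.0095.
Payoff takes n = ⌈−ln(1 − rB₀/P)/ln(1+r)⌉ = ⌈78.882⌉ = 79 payments; the last is €132.42.
Total paid = 78·€150.00 + €132.42 = €11,832.42.
Total interest = total paid − principal = €11,832.42 − €8,300.00 = €3,532.42.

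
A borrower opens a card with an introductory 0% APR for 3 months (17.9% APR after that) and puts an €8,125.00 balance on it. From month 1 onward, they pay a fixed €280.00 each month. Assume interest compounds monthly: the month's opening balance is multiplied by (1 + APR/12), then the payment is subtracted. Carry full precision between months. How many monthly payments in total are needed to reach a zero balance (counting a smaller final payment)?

37 payments

Promo months 1–3 at r₀ = 0%/12 = 0; months 4+ at r₁ = 17.9%/12 = 0.0149167.
After month 3 (no interest yet): B = €8,125.00 − 3·€280.00 = €7,285.00.
Then at r₁ with €280.00/mo: n₂ = −ln(1 − r₁·B/P)/ln(1+r₁) ≈ 33.17 → 34 more payments.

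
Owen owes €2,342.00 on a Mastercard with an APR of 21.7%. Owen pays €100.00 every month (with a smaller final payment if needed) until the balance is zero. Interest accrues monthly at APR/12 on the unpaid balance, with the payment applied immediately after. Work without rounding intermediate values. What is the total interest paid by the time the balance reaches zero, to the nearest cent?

Monthly rate r = 21.7%/12 = 1.80833% = 0.0180833.
Payoff takes n = ⌈−ln(1 − rB₀/P)/ln(1+r)⌉ = ⌈30.734⌉ = 31 payments; the last is €73.53.
Total paid = 30·€100.00 + €73.53 = €3,073.53.
Total interest = total paid − principal = €3,073.53 − €2,342.00 = €731.53.

€731.53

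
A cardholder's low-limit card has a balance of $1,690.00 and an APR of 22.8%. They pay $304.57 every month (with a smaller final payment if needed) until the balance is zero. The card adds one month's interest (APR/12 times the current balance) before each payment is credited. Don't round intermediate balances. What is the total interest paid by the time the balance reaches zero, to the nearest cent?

$113.01

Monthly rate r = 22.8%/12 = 1.9% = 0.019.
Payoff takes n = ⌈−ln(1 − rB₀/P)/ln(1+r)⌉ = ⌈5.919⌉ = 6 payments; the last is $280.16.
Total paid = 5·$304.57 + $280.16 = $1,803.01.
Total interest = total paid − principal = $1,803.01 − $1,690.00 = $113.01.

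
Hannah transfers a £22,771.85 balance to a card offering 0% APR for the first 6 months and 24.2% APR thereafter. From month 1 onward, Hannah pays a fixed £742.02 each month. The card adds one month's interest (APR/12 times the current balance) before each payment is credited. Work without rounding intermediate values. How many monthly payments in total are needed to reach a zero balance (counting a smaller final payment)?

Promo months 1–6 at r₀ = 0%/12 = 0; months 7+ at r₁ = 24.2%/12 = 0.0201667.
After month 6 (no interest yet): B = £22,771.85 − 6·£742.02 = £18,319.73.
Then at r₁ with £742.02/mo: n₂ = −ln(1 − r₁·B/P)/ln(1+r₁) ≈ 34.51 → 35 more payments.

41 months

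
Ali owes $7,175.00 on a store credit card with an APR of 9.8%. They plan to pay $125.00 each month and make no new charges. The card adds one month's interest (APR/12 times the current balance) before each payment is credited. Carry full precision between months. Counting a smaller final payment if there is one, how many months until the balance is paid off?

Monthly rate r = 9.8%/12 = 0.816667% = 0.00816667.
Recurrence: B ← B·(1+r) − $125.00.
Month 1: interest $58.60; balance after payment $7,108.60.
Month 2: interest $58.05; balance after payment $7,041.65.
Closed form: n = −ln(1 − rB₀/P)/ln(1+r) = −ln(0.53123)/ln(1.00817) ≈ 77.771, so the balance reaches zero during payment 78.

78 payments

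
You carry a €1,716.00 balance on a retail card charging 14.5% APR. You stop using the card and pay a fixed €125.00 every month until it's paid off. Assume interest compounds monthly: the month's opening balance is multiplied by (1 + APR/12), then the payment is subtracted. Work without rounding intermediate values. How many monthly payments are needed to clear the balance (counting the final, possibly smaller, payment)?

16 payments

Monthly rate r = 14.5%/12 = 1.20833% = 0.0120833.
Recurrence: B ← B·(1+r) − €125.00.
Month 1: interest €20.73; balance after payment €1,611.73.
Month 2: interest €19.48; balance after payment €1,506.21.
Closed form: n = −ln(1 − rB₀/P)/ln(1+r) = −ln(0.83412)/ln(1.01208) ≈ 15.101, so the balance reaches zero during payment 16.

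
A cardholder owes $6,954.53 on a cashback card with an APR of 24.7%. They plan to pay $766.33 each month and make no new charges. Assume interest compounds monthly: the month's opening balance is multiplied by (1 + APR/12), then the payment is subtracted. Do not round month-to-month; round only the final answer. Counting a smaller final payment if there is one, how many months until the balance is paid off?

Monthly rate r = 24.7%/12 = 2.05833% = 0.0205833.
Recurrence: B ← B·(1+r) − $766.33.
Month 1: interest $143.15; balance after payment $6,331.35.
Month 2: interest $130.32; balance after payment $5,695.34.
Closed form: n = −ln(1 − rB₀/P)/ln(1+r) = −ln(0.8132)/ln(1.02058) ≈ 10.149, so the balance reaches zero during payment 11.

11 payments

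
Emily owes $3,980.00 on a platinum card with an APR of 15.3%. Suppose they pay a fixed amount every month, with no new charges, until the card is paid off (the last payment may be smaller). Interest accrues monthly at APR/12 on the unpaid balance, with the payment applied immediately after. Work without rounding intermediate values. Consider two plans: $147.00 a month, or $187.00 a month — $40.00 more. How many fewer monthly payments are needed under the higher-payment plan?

9 fewer payments

Monthly rate r = 15.3%/12 = 1.275% = 0.01275.
At $147.00/mo: n = ⌈−ln(1 − rB₀/P)/ln(1+r)⌉ = 34 payments (last $62.20); total interest = total paid − $3,980.00 = $933.20.
At $187.00/mo: 25 payments (last $184.73); total interest $692.73.
Payments saved = 34 − 25 = 9.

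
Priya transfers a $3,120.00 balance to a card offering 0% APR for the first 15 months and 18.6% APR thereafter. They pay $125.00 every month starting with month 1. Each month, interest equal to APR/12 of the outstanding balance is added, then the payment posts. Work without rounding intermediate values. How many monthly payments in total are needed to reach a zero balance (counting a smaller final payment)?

Promo months 1–15 at r₀ = 0%/12 = 0; months 16+ at r₁ = 18.6%/12 = 0.0155.
After month 15 (no interest yet): B = $3,120.00 − 15·$125.00 = $1,245.00.
Then at r₁ with $125.00/mo: n₂ = −ln(1 − r₁·B/P)/ln(1+r₁) ≈ 10.90 → 11 more payments.

26 months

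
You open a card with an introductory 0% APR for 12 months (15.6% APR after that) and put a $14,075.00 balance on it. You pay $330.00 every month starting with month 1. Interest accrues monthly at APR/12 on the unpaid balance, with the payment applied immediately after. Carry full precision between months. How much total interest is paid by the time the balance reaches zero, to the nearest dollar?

$2,872

Promo months 1–12 at r₀ = 0%/12 = 0; months 13+ at r₁ = 15.6%/12 = 0.013.
After month 12 (no interest yet): B = $14,075.00 − 12·$330.00 = $10,115.00.
Then at r₁ with $330.00/mo: n₂ = −ln(1 − r₁·B/P)/ln(1+r₁) ≈ 39.35 → 40 more payments.
Total paid = 51·$330.00 + $116.62 = $16,946.62; interest = $16,946.62 − $14,075.00 = $2,871.62.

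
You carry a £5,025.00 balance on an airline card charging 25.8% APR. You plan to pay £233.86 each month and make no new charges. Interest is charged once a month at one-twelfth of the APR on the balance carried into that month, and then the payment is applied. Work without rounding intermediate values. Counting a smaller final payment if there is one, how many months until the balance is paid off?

Monthly rate r = 25.8%/12 = 2.15% = 0.0215.
Recurrence: B ← B·(1+r) − £233.86.
Month 1: interest £108.04; balance after payment £4,899.18.
Month 2: interest £105.33; balance after payment £4,770.65.
Closed form: n = −ln(1 − rB₀/P)/ln(1+r) = −ln(0.53802)/ln(1.0215) ≈ 29.139, so the balance reaches zero during payment 30.

30 months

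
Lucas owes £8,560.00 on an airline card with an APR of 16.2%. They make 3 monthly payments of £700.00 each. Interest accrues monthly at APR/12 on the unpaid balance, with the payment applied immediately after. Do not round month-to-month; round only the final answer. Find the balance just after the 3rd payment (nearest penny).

Monthly rate r = 16.2%/12 = 1.35% = 0.0135.
Each month: B ← B·(1+r) − £700.00.
Month 1: interest £115.56; balance after payment £7,975.56.
Month 2: interest £107.67; balance after payment £7,383.23.
Month 3: interest £99.67; balance after payment £6,782.90.

£6,782.90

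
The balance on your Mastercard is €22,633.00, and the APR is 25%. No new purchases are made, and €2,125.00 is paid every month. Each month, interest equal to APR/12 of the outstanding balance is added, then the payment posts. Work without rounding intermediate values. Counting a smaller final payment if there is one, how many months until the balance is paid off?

Monthly rate r = 25%/12 = 2.08333% = 0.0208333.
Recurrence: B ← B·(1+r) − €2,125.00.
Month 1: interest €471.52; balance after payment €20,979.52.
Month 2: interest €437.07; balance after payment €19,291.59.
Closed form: n = −ln(1 − rB₀/P)/ln(1+r) = −ln(0.77811)/ln(1.02083) ≈ 12.168, so the balance reaches zero during payment 13.

13 months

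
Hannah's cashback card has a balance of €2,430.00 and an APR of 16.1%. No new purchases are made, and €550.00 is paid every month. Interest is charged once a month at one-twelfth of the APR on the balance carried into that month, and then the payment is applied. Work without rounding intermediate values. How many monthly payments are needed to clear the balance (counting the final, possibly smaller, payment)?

Monthly rate r = 16.1%/12 = 1.34167% = 0.0134167.
Recurrence: B ← B·(1+r) − €550.00.
Month 1: interest €32.60; balance after payment €1,912.60.
Month 2: interest €25.66; balance after payment €1,388.26.
Month 3: interest €18.63; balance after payment €856.89.
Month 4: interest €11.50; balance after payment €318.39.
Month 5: interest €4.27; balance after payment €0.00.

5 months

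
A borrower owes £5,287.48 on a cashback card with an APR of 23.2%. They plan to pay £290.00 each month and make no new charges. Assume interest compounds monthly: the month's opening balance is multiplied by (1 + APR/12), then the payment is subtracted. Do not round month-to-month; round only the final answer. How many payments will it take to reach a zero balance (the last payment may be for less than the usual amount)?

23 payments

Monthly rate r = 23.2%/12 = 1.93333% = 0.0193333.
Recurrence: B ← B·(1+r) − £290.00.
Month 1: interest £102.22; balance after payment £5,099.70.
Month 2: interest £98.59; balance after payment £4,908.30.
Closed form: n = −ln(1 − rB₀/P)/ln(1+r) = −ln(0.6475)/ln(1.01933) ≈ 22.698, so the balance reaches zero during payment 23.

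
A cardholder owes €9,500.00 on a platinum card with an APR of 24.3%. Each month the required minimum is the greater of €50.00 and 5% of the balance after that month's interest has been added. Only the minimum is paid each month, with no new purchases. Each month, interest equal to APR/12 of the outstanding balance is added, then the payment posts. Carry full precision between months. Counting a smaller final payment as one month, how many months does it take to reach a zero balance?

Monthly rate r = 24.3%/12 = 2.025% = 0.02025.
While 5% of the post-interest balance exceeds €50.00, each month B ← (B·(1+r))·(1 − 0.05), i.e. B shrinks by the factor (1+r)·0.95 = 0.96924.
This holds for months 1–73. Entering month 74 the balance is €970.80; 5% of the post-interest balance is now below €50.00, so the flat €50.00 minimum applies from here.
From month 74 a fixed €50.00 at rate r clears €970.80 in 25 more payments. Total: 73 + 25 = 98 months.

98 months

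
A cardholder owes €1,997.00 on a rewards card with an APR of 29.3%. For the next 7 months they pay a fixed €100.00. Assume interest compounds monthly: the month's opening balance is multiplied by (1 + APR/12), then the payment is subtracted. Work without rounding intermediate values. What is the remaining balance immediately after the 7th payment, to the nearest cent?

Monthly rate r = 29.3%/12 = 2.44167% = 0.0244167.
Each month: B ← B·(1+r) − €100.00.
Month 1: interest €48.76; balance after payment €1,945.76.
Month 2: interest €47.51; balance after payment €1,893.27.
Month 3: interest €46.23; balance after payment €1,839.50.
Month 4: interest €44.91; balance after payment €1,784.41.
Month 5: interest €43.57; balance after payment €1,727.98.
Month 6: interest €42.19; balance after payment €1,670.17.
Month 7: interest €40.78; balance after payment €1,610.95.

€1,610.95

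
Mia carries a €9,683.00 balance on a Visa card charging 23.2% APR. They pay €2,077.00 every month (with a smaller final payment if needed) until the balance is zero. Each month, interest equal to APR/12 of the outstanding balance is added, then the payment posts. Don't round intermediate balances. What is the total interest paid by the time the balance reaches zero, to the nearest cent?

€563.53

Monthly rate r = 23.2%/12 = 1.93333% = 0.0193333.
Payoff takes n = ⌈−ln(1 − rB₀/P)/ln(1+r)⌉ = ⌈4.933⌉ = 5 payments; the last is €1,938.53.
Total paid = 4·€2,077.00 + €1,938.53 = €10,246.53.
Total interest = total paid − principal = €10,246.53 − €9,683.00 = €563.53.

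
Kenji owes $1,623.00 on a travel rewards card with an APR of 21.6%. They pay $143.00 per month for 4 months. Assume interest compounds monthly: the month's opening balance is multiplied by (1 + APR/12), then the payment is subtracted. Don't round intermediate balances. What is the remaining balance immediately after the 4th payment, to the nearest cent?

$1,155.42

Monthly rate r = 21.6%/12 = 1.8% = 0.018.
Each month: B ← B·(1+r) − $143.00.
Month 1: interest $29.21; balance after payment $1,509.21.
Month 2: interest $27.17; balance after payment $1,393.38.
Month 3: interest $25.08; balance after payment $1,275.46.
Month 4: interest $22.96; balance after payment $1,155.42.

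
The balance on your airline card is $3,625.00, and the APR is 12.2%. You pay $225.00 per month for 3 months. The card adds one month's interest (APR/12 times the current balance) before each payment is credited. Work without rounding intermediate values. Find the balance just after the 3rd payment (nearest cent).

Monthly rate r = 12.2%/12 = 1.01667% = 0.0101667.
Each month: B ← B·(1+r) − $225.00.
Month 1: interest $36.85; balance after payment $3,436.85.
Month 2: interest $34.94; balance after payment $3,246.80.
Month 3: interest $33.01; balance after payment $3,054.80.

$3,054.80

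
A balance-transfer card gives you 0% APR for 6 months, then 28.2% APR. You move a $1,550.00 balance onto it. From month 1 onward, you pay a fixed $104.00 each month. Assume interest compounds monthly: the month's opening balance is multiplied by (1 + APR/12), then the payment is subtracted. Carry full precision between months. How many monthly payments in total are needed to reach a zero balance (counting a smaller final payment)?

17 payments

Promo months 1–6 at r₀ = 0%/12 = 0; months 7+ at r₁ = 28.2%/12 = 0.0235.
After month 6 (no interest yet): B = $1,550.00 − 6·$104.00 = $926.00.
Then at r₁ with $104.00/mo: n₂ = −ln(1 − r₁·B/P)/ln(1+r₁) ≈ 10.11 → 11 more payments.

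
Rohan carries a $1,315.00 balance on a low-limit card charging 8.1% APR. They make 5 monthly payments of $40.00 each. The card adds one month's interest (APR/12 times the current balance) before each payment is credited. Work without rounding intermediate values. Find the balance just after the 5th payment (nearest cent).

Monthly rate r = 8.1%/12 = 0.675% = 0.00675.
Each month: B ← B·(1+r) − $40.00.
Month 1: interest $8.88; balance after payment $1,283.88.
Month 2: interest $8.67; balance after payment $1,252.54.
Month 3: interest $8.45; balance after payment $1,221.00.
Month 4: interest $8.24; balance after payment $1,189.24.
Month 5: interest $8.03; balance after payment $1,157.27.

$1,157.27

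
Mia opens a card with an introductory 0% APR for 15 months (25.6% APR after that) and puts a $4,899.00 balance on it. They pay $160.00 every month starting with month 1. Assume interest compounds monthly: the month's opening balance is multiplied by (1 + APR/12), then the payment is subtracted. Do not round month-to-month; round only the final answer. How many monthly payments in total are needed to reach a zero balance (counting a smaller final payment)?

Promo months 1–15 at r₀ = 0%/12 = 0; months 16+ at r₁ = 25.6%/12 = 0.0213333.
After month 15 (no interest yet): B = $4,899.00 − 15·$160.00 = $2,499.00.
Then at r₁ with $160.00/mo: n₂ = −ln(1 − r₁·B/P)/ln(1+r₁) ≈ 19.20 → 20 more payments.

35 payments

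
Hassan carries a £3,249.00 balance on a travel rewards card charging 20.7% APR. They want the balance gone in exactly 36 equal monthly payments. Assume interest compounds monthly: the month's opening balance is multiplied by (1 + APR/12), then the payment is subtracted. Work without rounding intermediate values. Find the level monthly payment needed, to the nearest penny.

Monthly rate r = 20.7%/12 = 1.725% = 0.01725.
Level-payment amortization: P = B₀·r / (1 − (1+r)^(−n)) = 3249.00·0.01725 / (1 − 1.01725^(−36)).
Denominator 1 − (1+r)^(−36) = 0.459739952.
P = 56.0452 / 0.459739952 ≈ 121.91.

£121.91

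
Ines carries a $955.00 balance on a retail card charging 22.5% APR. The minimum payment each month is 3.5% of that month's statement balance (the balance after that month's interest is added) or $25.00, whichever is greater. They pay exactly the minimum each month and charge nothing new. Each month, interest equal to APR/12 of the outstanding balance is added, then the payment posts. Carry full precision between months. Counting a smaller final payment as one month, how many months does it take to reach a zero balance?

Monthly rate r = 22.5%/12 = 1.875% = 0.01875.
While 3.5% of the post-interest balance exceeds $25.00, each month B ← (B·(1+r))·(1 − 0.035), i.e. B shrinks by the factor (1+r)·0.965 = 0.98309.
This holds for months 1–19. Entering month 20 the balance is $690.73; 3.5% of the post-interest balance is now below $25.00, so the flat $25.00 minimum applies from here.
From month 20 a fixed $25.00 at rate r clears $690.73 in 40 more payments. Total: 19 + 40 = 59 months.

59 months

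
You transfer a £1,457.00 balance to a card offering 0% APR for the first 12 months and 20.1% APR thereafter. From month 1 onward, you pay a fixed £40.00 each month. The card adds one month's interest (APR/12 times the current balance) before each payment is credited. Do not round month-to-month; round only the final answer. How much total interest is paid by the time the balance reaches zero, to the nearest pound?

Promo months 1–12 at r₀ = 0%/12 = 0; months 13+ at r₁ = 20.1%/12 = 0.01675.
After month 12 (no interest yet): B = £1,457.00 − 12·£40.00 = £977.00.
Then at r₁ with £40.00/mo: n₂ = −ln(1 − r₁·B/P)/ln(1+r₁) ≈ 31.67 → 32 more payments.
Total paid = 43·£40.00 + £27.02 = £1,747.02; interest = £1,747.02 − £1,457.00 = £290.02.

£290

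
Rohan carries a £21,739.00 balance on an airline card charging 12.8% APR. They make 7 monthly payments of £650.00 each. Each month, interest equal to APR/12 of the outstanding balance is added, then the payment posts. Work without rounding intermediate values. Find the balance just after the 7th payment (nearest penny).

Monthly rate r = 12.8%/12 = 1.06667% = 0.0106667.
Each month: B ← B·(1+r) − £650.00.
Month 1: interest £231.88; balance after payment £21,320.88.
Month 2: interest £227.42; balance after payment £20,898.31.
Month 3: interest £222.92; balance after payment £20,471.22.
Month 4: interest £218.36; balance after payment £20,039.58.
Month 5: interest £213.76; balance after payment £19,603.34.
Month 6: interest £209.10; balance after payment £19,162.44.
Month 7: interest £204.40; balance after payment £18,716.84.

£18,716.84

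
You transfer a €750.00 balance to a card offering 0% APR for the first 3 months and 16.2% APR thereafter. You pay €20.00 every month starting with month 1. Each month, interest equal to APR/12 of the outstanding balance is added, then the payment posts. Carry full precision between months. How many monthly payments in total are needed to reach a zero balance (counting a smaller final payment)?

50 payments

Promo months 1–3 at r₀ = 0%/12 = 0; months 4+ at r₁ = 16.2%/12 = 0.0135.
After month 3 (no interest yet): B = €750.00 − 3·€20.00 = €690.00.
Then at r₁ with €20.00/mo: n₂ = −ln(1 − r₁·B/P)/ln(1+r₁) ≈ 46.75 → 47 more payments.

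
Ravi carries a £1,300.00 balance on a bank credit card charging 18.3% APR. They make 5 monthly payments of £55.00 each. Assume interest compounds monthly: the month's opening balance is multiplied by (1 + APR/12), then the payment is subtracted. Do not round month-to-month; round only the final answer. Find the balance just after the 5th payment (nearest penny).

£1,118.68

Monthly rate r = 18.3%/12 = 1.525% = 0.01525.
Each month: B ← B·(1+r) − £55.00.
Month 1: interest £19.83; balance after payment £1,264.83.
Month 2: interest £19.29; balance after payment £1,229.11.
Month 3: interest £18.74; balance after payment £1,192.86.
Month 4: interest £18.19; balance after payment £1,156.05.
Month 5: interest £17.63; balance after payment £1,118.68.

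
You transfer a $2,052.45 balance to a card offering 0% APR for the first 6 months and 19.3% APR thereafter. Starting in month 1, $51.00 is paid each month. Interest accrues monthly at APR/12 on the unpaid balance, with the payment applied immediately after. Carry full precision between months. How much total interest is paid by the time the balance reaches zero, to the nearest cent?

Promo months 1–6 at r₀ = 0%/12 = 0; months 7+ at r₁ = 19.3%/12 = 0.0160833.
After month 6 (no interest yet): B = $2,052.45 − 6·$51.00 = $1,746.45.
Then at r₁ with $51.00/mo: n₂ = −ln(1 − r₁·B/P)/ln(1+r₁) ≈ 50.15 → 51 more payments.
Total paid = 56·$51.00 + $7.82 = $2,863.82; interest = $2,863.82 − $2,052.45 = $811.37.

$811.37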